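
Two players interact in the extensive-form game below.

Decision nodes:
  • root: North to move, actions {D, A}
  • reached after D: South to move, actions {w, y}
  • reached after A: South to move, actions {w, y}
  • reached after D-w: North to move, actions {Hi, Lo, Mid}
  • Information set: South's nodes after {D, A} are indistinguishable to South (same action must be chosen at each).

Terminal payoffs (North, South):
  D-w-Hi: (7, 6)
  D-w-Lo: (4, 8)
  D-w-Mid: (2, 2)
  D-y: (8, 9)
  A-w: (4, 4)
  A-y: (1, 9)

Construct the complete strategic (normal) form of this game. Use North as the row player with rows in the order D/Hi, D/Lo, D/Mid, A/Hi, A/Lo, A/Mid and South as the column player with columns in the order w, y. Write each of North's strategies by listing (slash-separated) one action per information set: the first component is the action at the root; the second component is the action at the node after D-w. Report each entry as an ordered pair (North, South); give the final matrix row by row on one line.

Row D/Hi: w→(7,6), y→(8,9)
Row D/Lo: w→(4,8), y→(8,9)
Row D/Mid: w→(2,2), y→(8,9)
Row A/Hi: w→(4,4), y→(1,9)
Row A/Lo: w→(4,4), y→(1,9)
Row A/Mid: w→(4,4), y→(1,9)

D/Hi: (7,6) (8,9) | D/Lo: (4,8) (8,9) | D/Mid: (2,2) (8,9) | A/Hi: (4,4) (1,9) | A/Lo: (4,4) (1,9) | A/Mid: (4,4) (1,9)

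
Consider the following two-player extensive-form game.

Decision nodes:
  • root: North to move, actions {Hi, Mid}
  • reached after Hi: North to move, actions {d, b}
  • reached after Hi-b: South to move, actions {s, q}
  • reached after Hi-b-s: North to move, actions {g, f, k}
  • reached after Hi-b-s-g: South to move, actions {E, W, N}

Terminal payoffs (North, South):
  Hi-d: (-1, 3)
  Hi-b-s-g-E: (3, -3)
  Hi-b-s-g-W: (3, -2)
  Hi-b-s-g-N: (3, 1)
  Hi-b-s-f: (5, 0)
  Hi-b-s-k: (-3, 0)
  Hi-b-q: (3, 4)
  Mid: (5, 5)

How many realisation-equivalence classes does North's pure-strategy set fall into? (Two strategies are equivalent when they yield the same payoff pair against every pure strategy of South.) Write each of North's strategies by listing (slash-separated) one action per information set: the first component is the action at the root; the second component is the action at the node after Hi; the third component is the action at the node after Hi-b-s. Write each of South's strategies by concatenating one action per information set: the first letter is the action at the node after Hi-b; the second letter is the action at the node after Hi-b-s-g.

North has 12 pure strategies: Hi/d/g, Hi/d/f, Hi/d/k, Hi/b/g, Hi/b/f, Hi/b/k, Mid/d/g, Mid/d/f, Mid/d/k, Mid/b/g, Mid/b/f, Mid/b/k. Columns: sE, sW, sN, qE, qW, qN.
{Hi/d/g, Hi/d/f, Hi/d/k} → row (-1,3) (-1,3) (-1,3) (-1,3) (-1,3) (-1,3)
{Hi/b/g} → row (3,-3) (3,-2) (3,1) (3,4) (3,4) (3,4)
{Hi/b/f} → row (5,0) (5,0) (5,0) (3,4) (3,4) (3,4)
{Hi/b/k} → row (-3,0) (-3,0) (-3,0) (3,4) (3,4) (3,4)
{Mid/d/g, Mid/d/f, Mid/d/k, Mid/b/g, Mid/b/f, Mid/b/k} → row (5,5) (5,5) (5,5) (5,5) (5,5) (5,5)
That's 5 distinct rows out of 12 strategies.

5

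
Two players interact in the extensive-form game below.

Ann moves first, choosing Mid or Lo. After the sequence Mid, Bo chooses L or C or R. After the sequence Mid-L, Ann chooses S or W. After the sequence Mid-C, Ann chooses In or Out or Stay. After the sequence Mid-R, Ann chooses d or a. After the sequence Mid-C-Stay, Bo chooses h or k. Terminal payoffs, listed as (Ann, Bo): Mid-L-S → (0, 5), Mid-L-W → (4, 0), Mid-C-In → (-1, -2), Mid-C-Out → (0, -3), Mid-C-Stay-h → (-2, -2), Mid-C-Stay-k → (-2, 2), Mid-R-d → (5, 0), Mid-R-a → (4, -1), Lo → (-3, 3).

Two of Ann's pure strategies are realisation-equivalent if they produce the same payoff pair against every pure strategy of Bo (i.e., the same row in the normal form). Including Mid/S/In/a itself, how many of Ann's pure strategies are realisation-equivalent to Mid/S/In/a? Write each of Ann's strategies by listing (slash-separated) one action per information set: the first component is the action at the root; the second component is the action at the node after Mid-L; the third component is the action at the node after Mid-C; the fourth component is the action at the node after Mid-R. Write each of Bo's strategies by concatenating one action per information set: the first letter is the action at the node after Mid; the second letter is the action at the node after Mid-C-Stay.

1

Row for Mid/S/In/a (columns Lh, Lk, Ch, Ck, Rh, Rk): (0,5) (0,5) (-1,-2) (-1,-2) (4,-1) (4,-1).
Every one of Ann's information sets is on the play path for some reply by Bo when Ann follows Mid/S/In/a.
Changing the action at any of them therefore changes at least one column, so only Mid/S/In/a itself gives this row.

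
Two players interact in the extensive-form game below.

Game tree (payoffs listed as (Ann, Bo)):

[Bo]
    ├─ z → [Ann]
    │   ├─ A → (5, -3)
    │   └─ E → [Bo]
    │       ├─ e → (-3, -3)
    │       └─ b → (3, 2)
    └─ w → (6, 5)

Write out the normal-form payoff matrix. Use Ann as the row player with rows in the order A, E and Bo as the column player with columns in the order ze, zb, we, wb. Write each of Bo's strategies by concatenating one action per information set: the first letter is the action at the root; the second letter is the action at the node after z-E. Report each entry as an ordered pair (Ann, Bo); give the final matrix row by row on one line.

A: (5,-3) (5,-3) (6,5) (6,5) | E: (-3,-3) (3,2) (6,5) (6,5)

Row A: ze→(5,-3), zb→(5,-3), we→(6,5), wb→(6,5)
Row E: ze→(-3,-3), zb→(3,2), we→(6,5), wb→(6,5)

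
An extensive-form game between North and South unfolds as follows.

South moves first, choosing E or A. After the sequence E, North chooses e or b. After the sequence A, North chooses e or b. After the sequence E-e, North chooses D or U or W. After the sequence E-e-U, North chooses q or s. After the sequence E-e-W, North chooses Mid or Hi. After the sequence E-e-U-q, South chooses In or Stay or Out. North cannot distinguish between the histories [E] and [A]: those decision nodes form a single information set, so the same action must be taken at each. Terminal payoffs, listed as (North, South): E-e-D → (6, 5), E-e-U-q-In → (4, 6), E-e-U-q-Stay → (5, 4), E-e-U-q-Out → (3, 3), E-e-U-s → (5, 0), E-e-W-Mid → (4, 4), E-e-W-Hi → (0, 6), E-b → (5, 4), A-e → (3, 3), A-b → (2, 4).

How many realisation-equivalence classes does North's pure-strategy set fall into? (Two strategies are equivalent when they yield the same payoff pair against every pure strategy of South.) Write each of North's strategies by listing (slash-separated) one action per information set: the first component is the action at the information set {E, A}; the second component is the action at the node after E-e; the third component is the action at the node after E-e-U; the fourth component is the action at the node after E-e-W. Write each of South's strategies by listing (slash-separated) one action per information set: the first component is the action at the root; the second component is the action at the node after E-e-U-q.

6

North has 24 pure strategies: e/D/q/Mid, e/D/q/Hi, e/D/s/Mid, e/D/s/Hi, e/U/q/Mid, e/U/q/Hi, e/U/s/Mid, e/U/s/Hi, e/W/q/Mid, e/W/q/Hi, e/W/s/Mid, e/W/s/Hi, b/D/q/Mid, b/D/q/Hi, b/D/s/Mid, b/D/s/Hi, b/U/q/Mid, b/U/q/Hi, b/U/s/Mid, b/U/s/Hi, b/W/q/Mid, b/W/q/Hi, b/W/s/Mid, b/W/s/Hi. Columns: E/In, E/Stay, E/Out, A/In, A/Stay, A/Out.
{e/D/q/Mid, e/D/q/Hi, e/D/s/Mid, e/D/s/Hi} → row (6,5) (6,5) (6,5) (3,3) (3,3) (3,3)
{e/U/q/Mid, e/U/q/Hi} → row (4,6) (5,4) (3,3) (3,3) (3,3) (3,3)
{e/U/s/Mid, e/U/s/Hi} → row (5,0) (5,0) (5,0) (3,3) (3,3) (3,3)
{e/W/q/Mid, e/W/s/Mid} → row (4,4) (4,4) (4,4) (3,3) (3,3) (3,3)
{e/W/q/Hi, e/W/s/Hi} → row (0,6) (0,6) (0,6) (3,3) (3,3) (3,3)
{b/D/q/Mid, b/D/q/Hi, b/D/s/Mid, b/D/s/Hi, b/U/q/Mid, b/U/q/Hi, b/U/s/Mid, b/U/s/Hi, b/W/q/Mid, b/W/q/Hi, b/W/s/Mid, b/W/s/Hi} → row (5,4) (5,4) (5,4) (2,4) (2,4) (2,4)
That's 6 distinct rows out of 24 strategies.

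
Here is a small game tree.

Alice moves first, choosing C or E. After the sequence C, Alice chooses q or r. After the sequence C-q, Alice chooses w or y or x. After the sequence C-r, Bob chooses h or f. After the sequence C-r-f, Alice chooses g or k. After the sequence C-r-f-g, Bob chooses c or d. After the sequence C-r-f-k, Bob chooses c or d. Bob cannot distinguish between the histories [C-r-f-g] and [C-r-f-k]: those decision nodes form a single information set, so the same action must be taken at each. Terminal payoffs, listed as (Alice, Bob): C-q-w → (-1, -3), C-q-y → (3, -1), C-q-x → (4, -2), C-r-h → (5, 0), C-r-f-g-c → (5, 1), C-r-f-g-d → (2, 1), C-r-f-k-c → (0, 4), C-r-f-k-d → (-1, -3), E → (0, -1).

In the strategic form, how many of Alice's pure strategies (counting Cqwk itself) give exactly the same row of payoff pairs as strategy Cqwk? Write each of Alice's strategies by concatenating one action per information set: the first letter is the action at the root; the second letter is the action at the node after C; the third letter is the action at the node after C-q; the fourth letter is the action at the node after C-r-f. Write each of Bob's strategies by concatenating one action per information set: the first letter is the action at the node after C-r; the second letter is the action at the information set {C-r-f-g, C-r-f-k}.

Row for Cqwk (columns hc, hd, fc, fd): (-1,-3) (-1,-3) (-1,-3) (-1,-3).
Under Cqwk, Alice's choice at the node after C-r-f can never be reached regardless of what Bob does, so varying those choices leaves every outcome unchanged.
Holding the reachable choices fixed and varying the unreachable one freely already gives 2 equivalent strategies.
No other strategy reproduces this row, so those 2 are the full class: Cqwg, Cqwk.

2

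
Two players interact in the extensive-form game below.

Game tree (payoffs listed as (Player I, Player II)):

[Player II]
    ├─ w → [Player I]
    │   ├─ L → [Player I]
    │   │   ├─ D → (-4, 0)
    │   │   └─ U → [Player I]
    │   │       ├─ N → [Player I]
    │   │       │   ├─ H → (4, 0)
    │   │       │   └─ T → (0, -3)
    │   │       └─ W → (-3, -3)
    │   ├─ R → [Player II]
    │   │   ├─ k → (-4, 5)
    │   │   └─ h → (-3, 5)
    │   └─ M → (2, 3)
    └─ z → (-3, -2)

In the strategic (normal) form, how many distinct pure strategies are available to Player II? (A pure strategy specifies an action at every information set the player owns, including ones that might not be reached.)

Player II owns the root with actions {w, z} — two choices.
Player II owns the node after w-R with actions {k, h} — two choices.
A pure strategy fixes one action at each information set independently, so the count is the product 2 × 2 = 4.
(For reference, Player I has 24 pure strategies, giving a 4×24 normal-form matrix.)

4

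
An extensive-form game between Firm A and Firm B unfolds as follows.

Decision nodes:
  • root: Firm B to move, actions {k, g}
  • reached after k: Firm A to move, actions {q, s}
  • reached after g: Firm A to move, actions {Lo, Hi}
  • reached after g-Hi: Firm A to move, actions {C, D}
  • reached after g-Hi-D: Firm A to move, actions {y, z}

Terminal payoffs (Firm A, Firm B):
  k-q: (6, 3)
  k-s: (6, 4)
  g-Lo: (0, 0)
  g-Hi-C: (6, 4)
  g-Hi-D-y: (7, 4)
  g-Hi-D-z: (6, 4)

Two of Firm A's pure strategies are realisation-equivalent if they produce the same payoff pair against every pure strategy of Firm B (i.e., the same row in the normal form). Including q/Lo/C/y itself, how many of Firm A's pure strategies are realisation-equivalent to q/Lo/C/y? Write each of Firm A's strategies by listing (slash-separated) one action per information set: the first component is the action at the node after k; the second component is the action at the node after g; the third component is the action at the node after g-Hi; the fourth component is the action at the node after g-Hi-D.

Row for q/Lo/C/y (columns k, g): (6,3) (0,0).
Under q/Lo/C/y, Firm A's choice at the node after g-Hi and at the node after g-Hi-D can never be reached regardless of what Firm B does, so varying those choices leaves every outcome unchanged.
Holding the reachable choices fixed and varying the unreachable ones freely already gives 2 × 2 = 4 equivalent strategies.
No other strategy reproduces this row, so those 4 are the full class: q/Lo/C/y, q/Lo/C/z, q/Lo/D/y, q/Lo/D/z.

4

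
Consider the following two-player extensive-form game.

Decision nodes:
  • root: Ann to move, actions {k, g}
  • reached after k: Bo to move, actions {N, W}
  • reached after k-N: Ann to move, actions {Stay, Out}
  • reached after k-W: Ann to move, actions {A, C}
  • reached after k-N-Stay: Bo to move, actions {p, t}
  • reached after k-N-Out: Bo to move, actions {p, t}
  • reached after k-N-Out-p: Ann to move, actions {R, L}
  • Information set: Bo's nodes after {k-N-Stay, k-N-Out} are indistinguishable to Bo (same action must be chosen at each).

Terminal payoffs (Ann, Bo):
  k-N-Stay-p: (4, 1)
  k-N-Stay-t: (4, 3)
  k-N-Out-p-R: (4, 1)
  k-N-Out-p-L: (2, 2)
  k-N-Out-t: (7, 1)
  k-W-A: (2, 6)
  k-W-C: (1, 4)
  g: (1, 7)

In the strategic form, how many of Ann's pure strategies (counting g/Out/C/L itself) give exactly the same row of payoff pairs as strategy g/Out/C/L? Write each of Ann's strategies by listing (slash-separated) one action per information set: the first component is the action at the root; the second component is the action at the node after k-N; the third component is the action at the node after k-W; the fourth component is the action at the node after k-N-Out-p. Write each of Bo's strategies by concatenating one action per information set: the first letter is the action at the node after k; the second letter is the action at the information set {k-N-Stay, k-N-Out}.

8

Row for g/Out/C/L (columns Np, Nt, Wp, Wt): (1,7) (1,7) (1,7) (1,7).
Under g/Out/C/L, Ann's choice at the node after k-N and at the node after k-W and at the node after k-N-Out-p can never be reached regardless of what Bo does, so varying those choices leaves every outcome unchanged.
Holding the reachable choices fixed and varying the unreachable ones freely already gives 2 × 2 × 2 = 8 equivalent strategies.
No other strategy reproduces this row, so those 8 are the full class: g/Stay/A/R, g/Stay/A/L, g/Stay/C/R, g/Stay/C/L, g/Out/A/R, g/Out/A/L, g/Out/C/R, g/Out/C/L.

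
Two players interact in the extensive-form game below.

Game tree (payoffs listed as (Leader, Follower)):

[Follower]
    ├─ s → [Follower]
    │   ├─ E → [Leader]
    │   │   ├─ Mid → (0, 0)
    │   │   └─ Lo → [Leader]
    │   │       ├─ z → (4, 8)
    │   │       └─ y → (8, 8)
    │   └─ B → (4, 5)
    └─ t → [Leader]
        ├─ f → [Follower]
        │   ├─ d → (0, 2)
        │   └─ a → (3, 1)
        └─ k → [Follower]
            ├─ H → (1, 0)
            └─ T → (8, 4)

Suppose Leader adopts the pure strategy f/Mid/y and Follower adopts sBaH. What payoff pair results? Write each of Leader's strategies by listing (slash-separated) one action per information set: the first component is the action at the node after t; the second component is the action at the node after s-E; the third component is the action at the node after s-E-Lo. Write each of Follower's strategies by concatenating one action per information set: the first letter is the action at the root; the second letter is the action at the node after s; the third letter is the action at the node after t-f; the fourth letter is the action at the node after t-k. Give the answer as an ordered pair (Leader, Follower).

(4, 5)

Trace the play path from the root:
  Follower plays s
  Follower plays B at [s]
→ terminal payoff (4, 5).
(Leader's choice at the node after t is never reached on this path, so it doesn't affect the outcome.)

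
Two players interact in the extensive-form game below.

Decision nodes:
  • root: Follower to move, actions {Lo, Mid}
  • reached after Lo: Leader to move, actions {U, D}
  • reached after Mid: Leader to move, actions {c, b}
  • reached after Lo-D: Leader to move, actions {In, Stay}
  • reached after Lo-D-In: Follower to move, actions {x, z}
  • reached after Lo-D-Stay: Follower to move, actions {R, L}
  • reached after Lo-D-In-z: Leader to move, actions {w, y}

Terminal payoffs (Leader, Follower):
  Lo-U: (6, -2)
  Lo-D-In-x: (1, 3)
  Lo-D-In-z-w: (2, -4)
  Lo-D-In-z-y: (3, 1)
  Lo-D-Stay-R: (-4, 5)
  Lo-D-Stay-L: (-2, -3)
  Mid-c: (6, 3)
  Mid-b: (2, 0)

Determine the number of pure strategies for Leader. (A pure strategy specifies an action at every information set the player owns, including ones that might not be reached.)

Leader owns the node after Lo with actions {U, D} — two choices.
Leader owns the node after Mid with actions {c, b} — two choices.
Leader owns the node after Lo-D with actions {In, Stay} — two choices.
Leader owns the node after Lo-D-In-z with actions {w, y} — two choices.
A pure strategy fixes one action at each information set independently, so the count is the product 2 × 2 × 2 × 2 = 16.

16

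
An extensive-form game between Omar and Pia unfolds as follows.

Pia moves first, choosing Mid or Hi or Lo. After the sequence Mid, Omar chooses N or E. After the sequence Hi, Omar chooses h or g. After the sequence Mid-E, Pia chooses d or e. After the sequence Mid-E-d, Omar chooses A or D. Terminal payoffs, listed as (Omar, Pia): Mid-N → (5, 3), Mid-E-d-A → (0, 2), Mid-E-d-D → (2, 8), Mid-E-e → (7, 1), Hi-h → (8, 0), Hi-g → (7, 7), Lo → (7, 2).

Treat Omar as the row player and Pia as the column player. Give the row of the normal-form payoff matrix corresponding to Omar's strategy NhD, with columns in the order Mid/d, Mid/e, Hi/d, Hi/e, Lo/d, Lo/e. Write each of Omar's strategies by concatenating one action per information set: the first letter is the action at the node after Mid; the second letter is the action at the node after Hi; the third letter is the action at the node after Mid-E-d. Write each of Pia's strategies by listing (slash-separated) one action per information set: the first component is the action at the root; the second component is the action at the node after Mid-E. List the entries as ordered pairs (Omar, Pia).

(5,3) (5,3) (8,0) (8,0) (7,2) (7,2)

vs Mid/d: Pia plays Mid → Omar plays N at [Mid] → (5, 3)
vs Mid/e: Pia plays Mid → Omar plays N at [Mid] → (5, 3)
vs Hi/d: Pia plays Hi → Omar plays h at [Hi] → (8, 0)
vs Hi/e: Pia plays Hi → Omar plays h at [Hi] → (8, 0)
vs Lo/d: Pia plays Lo → (7, 2)
vs Lo/e: Pia plays Lo → (7, 2)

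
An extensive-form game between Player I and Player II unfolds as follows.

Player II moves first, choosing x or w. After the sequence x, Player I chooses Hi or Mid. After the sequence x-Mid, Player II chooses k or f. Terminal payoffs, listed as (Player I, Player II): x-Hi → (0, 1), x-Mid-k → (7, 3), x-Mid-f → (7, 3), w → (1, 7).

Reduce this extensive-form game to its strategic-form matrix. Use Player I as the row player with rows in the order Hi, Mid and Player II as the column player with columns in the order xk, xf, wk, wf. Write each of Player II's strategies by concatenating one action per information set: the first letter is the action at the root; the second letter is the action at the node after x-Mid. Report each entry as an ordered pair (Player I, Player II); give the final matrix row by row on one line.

           xk       xf       wk       wf
  Hi    (0,1)    (0,1)    (1,7)    (1,7)
 Mid    (7,3)    (7,3)    (1,7)    (1,7)

Hi: (0,1) (0,1) (1,7) (1,7) | Mid: (7,3) (7,3) (1,7) (1,7)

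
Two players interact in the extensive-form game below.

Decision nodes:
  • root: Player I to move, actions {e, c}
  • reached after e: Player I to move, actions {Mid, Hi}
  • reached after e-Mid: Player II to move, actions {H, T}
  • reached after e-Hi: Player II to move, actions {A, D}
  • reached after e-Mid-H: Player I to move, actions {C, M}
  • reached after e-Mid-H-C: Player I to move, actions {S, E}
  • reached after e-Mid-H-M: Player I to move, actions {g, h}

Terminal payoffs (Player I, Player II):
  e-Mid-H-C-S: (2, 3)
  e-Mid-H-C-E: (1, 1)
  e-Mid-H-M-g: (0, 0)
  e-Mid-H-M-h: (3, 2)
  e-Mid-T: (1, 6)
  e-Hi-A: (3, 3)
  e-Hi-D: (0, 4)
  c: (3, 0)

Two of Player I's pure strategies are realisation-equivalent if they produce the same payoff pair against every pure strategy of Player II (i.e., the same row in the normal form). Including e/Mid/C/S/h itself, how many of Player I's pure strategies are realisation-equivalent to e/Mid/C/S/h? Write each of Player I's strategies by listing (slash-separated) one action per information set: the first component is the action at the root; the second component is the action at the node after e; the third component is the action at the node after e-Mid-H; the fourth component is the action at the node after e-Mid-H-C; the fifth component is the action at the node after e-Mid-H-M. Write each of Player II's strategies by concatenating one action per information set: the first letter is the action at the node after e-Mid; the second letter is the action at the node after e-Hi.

2

Row for e/Mid/C/S/h (columns HA, HD, TA, TD): (2,3) (2,3) (1,6) (1,6).
Under e/Mid/C/S/h, Player I's choice at the node after e-Mid-H-M can never be reached regardless of what Player II does, so varying those choices leaves every outcome unchanged.
Holding the reachable choices fixed and varying the unreachable one freely already gives 2 equivalent strategies.
No other strategy reproduces this row, so those 2 are the full class: e/Mid/C/S/g, e/Mid/C/S/h.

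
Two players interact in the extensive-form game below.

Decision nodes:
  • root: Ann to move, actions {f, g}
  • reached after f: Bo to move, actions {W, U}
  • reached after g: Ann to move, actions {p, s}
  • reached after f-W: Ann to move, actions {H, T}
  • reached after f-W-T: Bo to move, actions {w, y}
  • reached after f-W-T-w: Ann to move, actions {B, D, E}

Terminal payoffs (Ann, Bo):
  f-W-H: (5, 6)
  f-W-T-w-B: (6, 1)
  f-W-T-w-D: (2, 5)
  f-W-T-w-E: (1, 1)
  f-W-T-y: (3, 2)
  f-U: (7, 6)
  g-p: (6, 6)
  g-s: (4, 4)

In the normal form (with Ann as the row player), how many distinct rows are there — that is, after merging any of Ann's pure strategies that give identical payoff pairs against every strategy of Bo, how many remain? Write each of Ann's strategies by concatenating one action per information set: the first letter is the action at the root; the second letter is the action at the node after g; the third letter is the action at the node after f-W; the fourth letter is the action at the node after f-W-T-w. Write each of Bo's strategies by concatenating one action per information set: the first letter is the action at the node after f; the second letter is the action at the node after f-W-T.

6

Ann has 24 pure strategies: fpHB, fpHD, fpHE, fpTB, fpTD, fpTE, fsHB, fsHD, fsHE, fsTB, fsTD, fsTE, gpHB, gpHD, gpHE, gpTB, gpTD, gpTE, gsHB, gsHD, gsHE, gsTB, gsTD, gsTE. Columns: Ww, Wy, Uw, Uy.
{fpHB, fpHD, fpHE, fsHB, fsHD, fsHE} → row (5,6) (5,6) (7,6) (7,6)
{fpTB, fsTB} → row (6,1) (3,2) (7,6) (7,6)
{fpTD, fsTD} → row (2,5) (3,2) (7,6) (7,6)
{fpTE, fsTE} → row (1,1) (3,2) (7,6) (7,6)
{gpHB, gpHD, gpHE, gpTB, gpTD, gpTE} → row (6,6) (6,6) (6,6) (6,6)
{gsHB, gsHD, gsHE, gsTB, gsTD, gsTE} → row (4,4) (4,4) (4,4) (4,4)
That's 6 distinct rows out of 24 strategies.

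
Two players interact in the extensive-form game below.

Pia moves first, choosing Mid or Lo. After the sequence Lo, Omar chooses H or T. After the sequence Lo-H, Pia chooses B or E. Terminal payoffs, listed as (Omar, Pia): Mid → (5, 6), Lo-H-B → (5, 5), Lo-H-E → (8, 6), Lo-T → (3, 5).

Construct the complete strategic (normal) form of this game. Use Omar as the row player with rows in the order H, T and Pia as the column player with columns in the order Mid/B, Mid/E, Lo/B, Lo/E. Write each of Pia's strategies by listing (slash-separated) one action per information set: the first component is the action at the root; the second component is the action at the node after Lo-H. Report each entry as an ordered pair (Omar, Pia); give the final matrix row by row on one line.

H: (5,6) (5,6) (5,5) (8,6) | T: (5,6) (5,6) (3,5) (3,5)

        Mid/B    Mid/E     Lo/B     Lo/E
   H    (5,6)    (5,6)    (5,5)    (8,6)
   T    (5,6)    (5,6)    (3,5)    (3,5)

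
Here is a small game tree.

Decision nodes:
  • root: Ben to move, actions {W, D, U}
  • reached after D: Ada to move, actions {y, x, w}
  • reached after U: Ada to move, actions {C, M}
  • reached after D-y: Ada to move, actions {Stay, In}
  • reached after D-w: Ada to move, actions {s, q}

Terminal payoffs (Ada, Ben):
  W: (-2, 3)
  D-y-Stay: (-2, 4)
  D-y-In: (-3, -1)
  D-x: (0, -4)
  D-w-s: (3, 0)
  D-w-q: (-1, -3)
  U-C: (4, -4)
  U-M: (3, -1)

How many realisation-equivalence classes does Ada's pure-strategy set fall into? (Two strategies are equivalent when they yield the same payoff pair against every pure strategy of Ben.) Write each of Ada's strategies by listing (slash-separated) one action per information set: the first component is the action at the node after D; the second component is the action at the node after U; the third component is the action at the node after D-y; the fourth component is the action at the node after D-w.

10

Ada has 24 pure strategies: y/C/Stay/s, y/C/Stay/q, y/C/In/s, y/C/In/q, y/M/Stay/s, y/M/Stay/q, y/M/In/s, y/M/In/q, x/C/Stay/s, x/C/Stay/q, x/C/In/s, x/C/In/q, x/M/Stay/s, x/M/Stay/q, x/M/In/s, x/M/In/q, w/C/Stay/s, w/C/Stay/q, w/C/In/s, w/C/In/q, w/M/Stay/s, w/M/Stay/q, w/M/In/s, w/M/In/q. Columns: W, D, U.
{y/C/Stay/s, y/C/Stay/q} → row (-2,3) (-2,4) (4,-4)
{y/C/In/s, y/C/In/q} → row (-2,3) (-3,-1) (4,-4)
{y/M/Stay/s, y/M/Stay/q} → row (-2,3) (-2,4) (3,-1)
{y/M/In/s, y/M/In/q} → row (-2,3) (-3,-1) (3,-1)
{x/C/Stay/s, x/C/Stay/q, x/C/In/s, x/C/In/q} → row (-2,3) (0,-4) (4,-4)
{x/M/Stay/s, x/M/Stay/q, x/M/In/s, x/M/In/q} → row (-2,3) (0,-4) (3,-1)
{w/C/Stay/s, w/C/In/s} → row (-2,3) (3,0) (4,-4)
{w/C/Stay/q, w/C/In/q} → row (-2,3) (-1,-3) (4,-4)
{w/M/Stay/s, w/M/In/s} → row (-2,3) (3,0) (3,-1)
{w/M/Stay/q, w/M/In/q} → row (-2,3) (-1,-3) (3,-1)
That's 10 distinct rows out of 24 strategies.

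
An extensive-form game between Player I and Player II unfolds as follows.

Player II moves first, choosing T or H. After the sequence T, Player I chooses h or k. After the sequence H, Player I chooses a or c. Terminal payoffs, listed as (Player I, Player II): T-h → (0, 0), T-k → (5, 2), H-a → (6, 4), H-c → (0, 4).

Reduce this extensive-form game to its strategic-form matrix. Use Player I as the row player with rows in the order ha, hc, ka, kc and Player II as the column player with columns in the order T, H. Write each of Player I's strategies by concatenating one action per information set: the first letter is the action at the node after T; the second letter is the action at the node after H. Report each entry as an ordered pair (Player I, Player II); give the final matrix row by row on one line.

            T        H
  ha    (0,0)    (6,4)
  hc    (0,0)    (0,4)
  ka    (5,2)    (6,4)
  kc    (5,2)    (0,4)

ha: (0,0) (6,4) | hc: (0,0) (0,4) | ka: (5,2) (6,4) | kc: (5,2) (0,4)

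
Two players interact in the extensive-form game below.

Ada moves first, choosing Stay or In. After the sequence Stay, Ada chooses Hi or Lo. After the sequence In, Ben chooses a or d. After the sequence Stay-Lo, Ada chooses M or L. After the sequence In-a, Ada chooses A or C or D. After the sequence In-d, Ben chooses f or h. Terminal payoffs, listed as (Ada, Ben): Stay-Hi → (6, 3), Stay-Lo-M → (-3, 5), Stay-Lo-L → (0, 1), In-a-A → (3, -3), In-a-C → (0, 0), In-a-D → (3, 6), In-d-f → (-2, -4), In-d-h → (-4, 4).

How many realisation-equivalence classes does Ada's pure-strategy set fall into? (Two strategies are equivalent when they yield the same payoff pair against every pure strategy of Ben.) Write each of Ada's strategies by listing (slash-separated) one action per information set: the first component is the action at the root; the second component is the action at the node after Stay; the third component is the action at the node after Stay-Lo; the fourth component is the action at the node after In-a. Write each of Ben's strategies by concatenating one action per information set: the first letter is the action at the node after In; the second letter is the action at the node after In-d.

6

Ada has 24 pure strategies: Stay/Hi/M/A, Stay/Hi/M/C, Stay/Hi/M/D, Stay/Hi/L/A, Stay/Hi/L/C, Stay/Hi/L/D, Stay/Lo/M/A, Stay/Lo/M/C, Stay/Lo/M/D, Stay/Lo/L/A, Stay/Lo/L/C, Stay/Lo/L/D, In/Hi/M/A, In/Hi/M/C, In/Hi/M/D, In/Hi/L/A, In/Hi/L/C, In/Hi/L/D, In/Lo/M/A, In/Lo/M/C, In/Lo/M/D, In/Lo/L/A, In/Lo/L/C, In/Lo/L/D. Columns: af, ah, df, dh.
{Stay/Hi/M/A, Stay/Hi/M/C, Stay/Hi/M/D, Stay/Hi/L/A, Stay/Hi/L/C, Stay/Hi/L/D} → row (6,3) (6,3) (6,3) (6,3)
{Stay/Lo/M/A, Stay/Lo/M/C, Stay/Lo/M/D} → row (-3,5) (-3,5) (-3,5) (-3,5)
{Stay/Lo/L/A, Stay/Lo/L/C, Stay/Lo/L/D} → row (0,1) (0,1) (0,1) (0,1)
{In/Hi/M/A, In/Hi/L/A, In/Lo/M/A, In/Lo/L/A} → row (3,-3) (3,-3) (-2,-4) (-4,4)
{In/Hi/M/C, In/Hi/L/C, In/Lo/M/C, In/Lo/L/C} → row (0,0) (0,0) (-2,-4) (-4,4)
{In/Hi/M/D, In/Hi/L/D, In/Lo/M/D, In/Lo/L/D} → row (3,6) (3,6) (-2,-4) (-4,4)
That's 6 distinct rows out of 24 strategies.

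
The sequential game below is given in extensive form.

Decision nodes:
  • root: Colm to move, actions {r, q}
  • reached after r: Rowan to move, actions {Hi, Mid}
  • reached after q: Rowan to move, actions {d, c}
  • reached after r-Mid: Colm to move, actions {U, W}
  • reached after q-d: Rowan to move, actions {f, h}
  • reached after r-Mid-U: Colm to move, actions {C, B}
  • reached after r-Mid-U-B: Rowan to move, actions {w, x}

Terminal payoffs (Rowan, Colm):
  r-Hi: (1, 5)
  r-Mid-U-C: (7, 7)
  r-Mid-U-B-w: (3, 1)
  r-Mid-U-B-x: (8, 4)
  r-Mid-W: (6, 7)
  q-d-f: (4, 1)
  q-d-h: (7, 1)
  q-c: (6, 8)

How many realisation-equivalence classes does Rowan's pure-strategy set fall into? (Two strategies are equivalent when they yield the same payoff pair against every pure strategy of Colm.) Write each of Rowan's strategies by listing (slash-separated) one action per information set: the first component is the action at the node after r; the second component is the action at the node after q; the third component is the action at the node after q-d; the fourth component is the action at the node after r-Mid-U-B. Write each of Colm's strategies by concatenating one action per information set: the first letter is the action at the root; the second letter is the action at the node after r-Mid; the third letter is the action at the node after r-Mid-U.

Rowan has 16 pure strategies: Hi/d/f/w, Hi/d/f/x, Hi/d/h/w, Hi/d/h/x, Hi/c/f/w, Hi/c/f/x, Hi/c/h/w, Hi/c/h/x, Mid/d/f/w, Mid/d/f/x, Mid/d/h/w, Mid/d/h/x, Mid/c/f/w, Mid/c/f/x, Mid/c/h/w, Mid/c/h/x. Columns: rUC, rUB, rWC, rWB, qUC, qUB, qWC, qWB.
{Hi/d/f/w, Hi/d/f/x} → row (1,5) (1,5) (1,5) (1,5) (4,1) (4,1) (4,1) (4,1)
{Hi/d/h/w, Hi/d/h/x} → row (1,5) (1,5) (1,5) (1,5) (7,1) (7,1) (7,1) (7,1)
{Hi/c/f/w, Hi/c/f/x, Hi/c/h/w, Hi/c/h/x} → row (1,5) (1,5) (1,5) (1,5) (6,8) (6,8) (6,8) (6,8)
{Mid/d/f/w} → row (7,7) (3,1) (6,7) (6,7) (4,1) (4,1) (4,1) (4,1)
{Mid/d/f/x} → row (7,7) (8,4) (6,7) (6,7) (4,1) (4,1) (4,1) (4,1)
{Mid/d/h/w} → row (7,7) (3,1) (6,7) (6,7) (7,1) (7,1) (7,1) (7,1)
{Mid/d/h/x} → row (7,7) (8,4) (6,7) (6,7) (7,1) (7,1) (7,1) (7,1)
{Mid/c/f/w, Mid/c/h/w} → row (7,7) (3,1) (6,7) (6,7) (6,8) (6,8) (6,8) (6,8)
{Mid/c/f/x, Mid/c/h/x} → row (7,7) (8,4) (6,7) (6,7) (6,8) (6,8) (6,8) (6,8)
That's 9 distinct rows out of 16 strategies.

9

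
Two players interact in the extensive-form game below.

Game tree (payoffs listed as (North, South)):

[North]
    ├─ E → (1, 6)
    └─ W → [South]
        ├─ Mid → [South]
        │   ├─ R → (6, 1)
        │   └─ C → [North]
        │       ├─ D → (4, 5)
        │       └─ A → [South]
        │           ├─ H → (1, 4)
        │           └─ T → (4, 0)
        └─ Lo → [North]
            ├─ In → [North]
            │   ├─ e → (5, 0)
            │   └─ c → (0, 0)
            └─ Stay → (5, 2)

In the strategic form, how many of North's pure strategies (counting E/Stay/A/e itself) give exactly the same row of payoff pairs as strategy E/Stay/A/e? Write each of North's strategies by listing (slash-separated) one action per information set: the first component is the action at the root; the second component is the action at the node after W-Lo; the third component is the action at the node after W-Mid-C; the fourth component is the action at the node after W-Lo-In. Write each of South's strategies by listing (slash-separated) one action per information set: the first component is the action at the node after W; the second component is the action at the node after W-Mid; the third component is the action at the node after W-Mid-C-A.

Row for E/Stay/A/e (columns Mid/R/H, Mid/R/T, Mid/C/H, Mid/C/T, Lo/R/H, Lo/R/T, Lo/C/H, Lo/C/T): (1,6) (1,6) (1,6) (1,6) (1,6) (1,6) (1,6) (1,6).
Under E/Stay/A/e, North's choice at the node after W-Lo and at the node after W-Mid-C and at the node after W-Lo-In can never be reached regardless of what South does, so varying those choices leaves every outcome unchanged.
Holding the reachable choices fixed and varying the unreachable ones freely already gives 2 × 2 × 2 = 8 equivalent strategies.
No other strategy reproduces this row, so those 8 are the full class: E/In/D/e, E/In/D/c, E/In/A/e, E/In/A/c, E/Stay/D/e, E/Stay/D/c, E/Stay/A/e, E/Stay/A/c.

8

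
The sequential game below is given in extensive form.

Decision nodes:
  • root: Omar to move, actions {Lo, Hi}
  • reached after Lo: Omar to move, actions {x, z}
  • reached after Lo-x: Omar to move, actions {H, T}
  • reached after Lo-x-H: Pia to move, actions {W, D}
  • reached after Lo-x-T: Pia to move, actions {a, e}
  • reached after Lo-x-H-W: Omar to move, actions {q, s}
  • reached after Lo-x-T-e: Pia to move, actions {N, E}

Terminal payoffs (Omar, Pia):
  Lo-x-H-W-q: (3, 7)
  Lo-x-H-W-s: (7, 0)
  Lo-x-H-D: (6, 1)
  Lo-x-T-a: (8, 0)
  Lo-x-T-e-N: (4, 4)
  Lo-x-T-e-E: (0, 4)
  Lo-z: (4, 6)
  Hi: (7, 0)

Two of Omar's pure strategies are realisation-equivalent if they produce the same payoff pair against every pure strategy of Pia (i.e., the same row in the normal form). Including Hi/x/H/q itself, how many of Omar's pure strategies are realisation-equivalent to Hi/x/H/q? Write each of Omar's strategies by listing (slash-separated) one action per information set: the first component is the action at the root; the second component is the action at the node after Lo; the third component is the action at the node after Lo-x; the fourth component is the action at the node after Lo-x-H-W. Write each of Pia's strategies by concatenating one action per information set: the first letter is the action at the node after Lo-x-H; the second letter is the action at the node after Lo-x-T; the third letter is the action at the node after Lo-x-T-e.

Row for Hi/x/H/q (columns WaN, WaE, WeN, WeE, DaN, DaE, DeN, DeE): (7,0) (7,0) (7,0) (7,0) (7,0) (7,0) (7,0) (7,0).
Under Hi/x/H/q, Omar's choice at the node after Lo and at the node after Lo-x and at the node after Lo-x-H-W can never be reached regardless of what Pia does, so varying those choices leaves every outcome unchanged.
Holding the reachable choices fixed and varying the unreachable ones freely already gives 2 × 2 × 2 = 8 equivalent strategies.
No other strategy reproduces this row, so those 8 are the full class: Hi/x/H/q, Hi/x/H/s, Hi/x/T/q, Hi/x/T/s, Hi/z/H/q, Hi/z/H/s, Hi/z/T/q, Hi/z/T/s.

8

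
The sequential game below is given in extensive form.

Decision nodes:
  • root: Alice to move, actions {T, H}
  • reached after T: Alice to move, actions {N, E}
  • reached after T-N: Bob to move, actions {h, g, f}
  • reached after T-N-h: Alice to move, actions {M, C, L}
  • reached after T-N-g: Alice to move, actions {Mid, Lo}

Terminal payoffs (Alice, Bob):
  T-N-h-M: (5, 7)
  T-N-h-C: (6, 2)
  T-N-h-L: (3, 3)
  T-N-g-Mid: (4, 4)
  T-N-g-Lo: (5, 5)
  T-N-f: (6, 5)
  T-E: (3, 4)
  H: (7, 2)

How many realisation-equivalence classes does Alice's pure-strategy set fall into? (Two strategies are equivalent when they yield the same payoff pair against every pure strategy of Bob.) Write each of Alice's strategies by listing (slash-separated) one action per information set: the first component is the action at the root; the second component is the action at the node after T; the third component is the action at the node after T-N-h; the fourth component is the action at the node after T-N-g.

Alice has 24 pure strategies: T/N/M/Mid, T/N/M/Lo, T/N/C/Mid, T/N/C/Lo, T/N/L/Mid, T/N/L/Lo, T/E/M/Mid, T/E/M/Lo, T/E/C/Mid, T/E/C/Lo, T/E/L/Mid, T/E/L/Lo, H/N/M/Mid, H/N/M/Lo, H/N/C/Mid, H/N/C/Lo, H/N/L/Mid, H/N/L/Lo, H/E/M/Mid, H/E/M/Lo, H/E/C/Mid, H/E/C/Lo, H/E/L/Mid, H/E/L/Lo. Columns: h, g, f.
{T/N/M/Mid} → row (5,7) (4,4) (6,5)
{T/N/M/Lo} → row (5,7) (5,5) (6,5)
{T/N/C/Mid} → row (6,2) (4,4) (6,5)
{T/N/C/Lo} → row (6,2) (5,5) (6,5)
{T/N/L/Mid} → row (3,3) (4,4) (6,5)
{T/N/L/Lo} → row (3,3) (5,5) (6,5)
{T/E/M/Mid, T/E/M/Lo, T/E/C/Mid, T/E/C/Lo, T/E/L/Mid, T/E/L/Lo} → row (3,4) (3,4) (3,4)
{H/N/M/Mid, H/N/M/Lo, H/N/C/Mid, H/N/C/Lo, H/N/L/Mid, H/N/L/Lo, H/E/M/Mid, H/E/M/Lo, H/E/C/Mid, H/E/C/Lo, H/E/L/Mid, H/E/L/Lo} → row (7,2) (7,2) (7,2)
That's 8 distinct rows out of 24 strategies.

8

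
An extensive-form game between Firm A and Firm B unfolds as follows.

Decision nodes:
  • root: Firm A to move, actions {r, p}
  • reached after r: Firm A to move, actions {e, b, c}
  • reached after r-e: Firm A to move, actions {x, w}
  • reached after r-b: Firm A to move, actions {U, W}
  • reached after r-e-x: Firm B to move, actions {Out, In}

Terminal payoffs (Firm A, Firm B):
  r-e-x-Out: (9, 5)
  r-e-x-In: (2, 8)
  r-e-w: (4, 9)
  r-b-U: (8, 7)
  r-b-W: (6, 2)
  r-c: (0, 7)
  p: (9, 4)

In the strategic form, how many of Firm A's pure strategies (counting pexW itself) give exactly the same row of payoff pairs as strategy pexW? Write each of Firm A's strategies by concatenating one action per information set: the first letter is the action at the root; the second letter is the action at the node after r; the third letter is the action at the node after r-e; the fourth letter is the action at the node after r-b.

12

Row for pexW (columns Out, In): (9,4) (9,4).
Under pexW, Firm A's choice at the node after r and at the node after r-e and at the node after r-b can never be reached regardless of what Firm B does, so varying those choices leaves every outcome unchanged.
Holding the reachable choices fixed and varying the unreachable ones freely already gives 3 × 2 × 2 = 12 equivalent strategies.
No other strategy reproduces this row, so those 12 are the full class: pexU, pexW, pewU, pewW, pbxU, pbxW, pbwU, pbwW, pcxU, pcxW, pcwU, pcwW.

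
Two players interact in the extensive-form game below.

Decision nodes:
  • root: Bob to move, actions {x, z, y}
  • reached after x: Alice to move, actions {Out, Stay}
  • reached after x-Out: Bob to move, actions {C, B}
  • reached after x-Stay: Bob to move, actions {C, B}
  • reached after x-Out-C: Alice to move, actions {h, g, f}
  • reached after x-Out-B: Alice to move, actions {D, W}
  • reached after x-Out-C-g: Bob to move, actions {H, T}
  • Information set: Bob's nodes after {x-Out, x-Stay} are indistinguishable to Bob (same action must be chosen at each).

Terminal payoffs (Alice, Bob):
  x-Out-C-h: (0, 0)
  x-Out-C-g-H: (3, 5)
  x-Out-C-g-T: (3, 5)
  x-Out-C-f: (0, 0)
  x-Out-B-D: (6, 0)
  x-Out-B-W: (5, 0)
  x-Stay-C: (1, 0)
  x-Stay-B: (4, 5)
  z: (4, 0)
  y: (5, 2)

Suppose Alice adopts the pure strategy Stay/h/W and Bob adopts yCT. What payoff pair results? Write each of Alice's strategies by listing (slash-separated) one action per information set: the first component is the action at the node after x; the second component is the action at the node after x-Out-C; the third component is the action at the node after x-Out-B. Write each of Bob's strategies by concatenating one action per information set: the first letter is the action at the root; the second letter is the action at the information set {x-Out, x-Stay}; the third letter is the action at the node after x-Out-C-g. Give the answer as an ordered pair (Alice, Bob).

Trace the play path from the root:
  Bob plays y
→ terminal payoff (5, 2).
(Alice's choice at the node after x is never reached on this path, so it doesn't affect the outcome.)

(5, 2)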